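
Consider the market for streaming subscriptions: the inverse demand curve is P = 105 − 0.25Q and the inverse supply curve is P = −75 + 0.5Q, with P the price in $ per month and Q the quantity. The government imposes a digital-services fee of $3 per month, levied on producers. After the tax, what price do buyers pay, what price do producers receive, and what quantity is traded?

Rewrite in direct form: Qd = 420 − 4P and Qs = 2P + 150.
Before the tax: set 420 − 4P = 2P + 150 → P* = $45, Q* = 240.
With the tax collected from producers, supply shifts: Qs = 2(P − 3) + 150.
New equilibrium: buyers pay $46, producers receive $43, Q = 236. (Wedge: Pb − Ps = 3.)
The less price-elastic side of the market bears the larger share of a per-unit tax.

Buyers pay $46; producers receive $43; quantity = 236.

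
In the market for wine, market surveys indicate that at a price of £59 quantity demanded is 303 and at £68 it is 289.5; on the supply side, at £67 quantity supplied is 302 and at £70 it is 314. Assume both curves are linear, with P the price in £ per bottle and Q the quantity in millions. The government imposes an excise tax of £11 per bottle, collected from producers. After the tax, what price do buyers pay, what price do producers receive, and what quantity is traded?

Buyers pay £73; producers receive £62; quantity = 282.

Demand slope: (289.5 − 303)/(68 − 59) = -1.5, so Qd = 391.5 − 1.5P.
Supply slope: (314 − 302)/(70 − 67) = 4, so Qs = 4P + 34.
Before the tax: set 391.5 − 1.5P = 4P + 34 → P* = £65, Q* = 294.
With the tax collected from producers, supply shifts: Qs = 4(P − 11) + 34.
New equilibrium: buyers pay £73, producers receive £62, Q = 282. (Wedge: Pb − Ps = 11.)
The less price-elastic side of the market bears the larger share of a per-unit tax.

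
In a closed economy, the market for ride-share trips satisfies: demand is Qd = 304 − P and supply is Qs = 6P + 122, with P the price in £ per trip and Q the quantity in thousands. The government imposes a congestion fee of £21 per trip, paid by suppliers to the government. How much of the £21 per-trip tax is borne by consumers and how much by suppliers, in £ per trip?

Before the tax: set 304 − P = 6P + 122 → P* = £26, Q* = 278.
With the tax collected from suppliers, supply shifts: Qs = 6(P − 21) + 122.
New equilibrium: consumers pay £44, suppliers receive £23, Q = 260. (Wedge: Pb − Ps = 21.)
Burden on consumers: £18; on suppliers: £3. (They sum to £21.)
The less price-elastic side of the market bears the larger share of a per-unit tax.

Consumers bear £18 per trip; suppliers bear £3 per trip.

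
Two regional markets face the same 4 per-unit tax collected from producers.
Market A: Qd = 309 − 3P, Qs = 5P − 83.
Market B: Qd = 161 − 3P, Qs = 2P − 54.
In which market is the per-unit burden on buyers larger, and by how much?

Market A: pre-tax P* = 49, Q* = 162; post-tax Q = 154.5; per-unit burden on buyers = 2.5.
Market B: pre-tax P* = 43, Q* = 32; post-tax Q = 27.2; per-unit burden on buyers = 1.6.
Difference: 2.5 vs 1.6 → market A is larger by 0.9.

Market A, by 0.9.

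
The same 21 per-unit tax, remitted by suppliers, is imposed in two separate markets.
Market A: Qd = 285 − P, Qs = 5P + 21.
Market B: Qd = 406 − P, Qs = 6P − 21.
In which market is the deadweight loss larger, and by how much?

Market A: pre-tax P* = 44, Q* = 241; post-tax Q = 223.5; deadweight loss = 183.75.
Market B: pre-tax P* = 61, Q* = 345; post-tax Q = 327; deadweight loss = 189.
Difference: 183.75 vs 189 → market B is larger by 5.25.

Market B, by 5.25.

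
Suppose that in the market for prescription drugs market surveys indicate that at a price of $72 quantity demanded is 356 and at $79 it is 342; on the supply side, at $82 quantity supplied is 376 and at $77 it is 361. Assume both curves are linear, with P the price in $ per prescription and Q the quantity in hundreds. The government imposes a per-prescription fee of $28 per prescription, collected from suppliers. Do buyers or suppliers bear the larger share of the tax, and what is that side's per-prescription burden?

Buyers bear the larger share: $16.8 per prescription.

Demand slope: (342 − 356)/(79 − 72) = -2, so Qd = 500 − 2P.
Supply slope: (361 − 376)/(77 − 82) = 3, so Qs = 3P + 130.
Before the tax: set 500 − 2P = 3P + 130 → P* = $74, Q* = 352.
With the tax collected from suppliers, supply shifts: Qs = 3(P − 28) + 130.
New equilibrium: buyers pay $90.8, suppliers receive $62.8, Q = 318.4. (Wedge: Pb − Ps = 28.)
Per-prescription burden: buyers $16.8, suppliers $11.2.
Buyers take the larger share because demand is less price-elastic here (demand slope 2 vs supply slope 3).
The less price-elastic side of the market bears the larger share of a per-unit tax.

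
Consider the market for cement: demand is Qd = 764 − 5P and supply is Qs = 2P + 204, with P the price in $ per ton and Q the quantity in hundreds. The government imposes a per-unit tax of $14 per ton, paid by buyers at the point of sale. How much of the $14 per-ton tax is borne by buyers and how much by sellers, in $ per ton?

Buyers bear $4 per ton; sellers bear $10 per ton.

Before the tax: set 764 − 5P = 2P + 204 → P* = $80, Q* = 364.
With the tax collected from buyers, demand (in seller-price terms) shifts: Qd = 764 − 5(P + 14).
Solving gives Q = 344 with buyers paying $84 and sellers receiving $70 (the $14 wedge).
Burden on buyers: $4; on sellers: $10. (They sum to $14.)
The less price-elastic side of the market bears the larger share of a per-unit tax.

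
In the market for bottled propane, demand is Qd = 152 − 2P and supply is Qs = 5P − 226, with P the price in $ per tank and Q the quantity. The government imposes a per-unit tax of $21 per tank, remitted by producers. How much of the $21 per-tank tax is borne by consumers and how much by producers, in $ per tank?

Without the tax, 152 − 2P = 5P − 226 gives 7P = 378, so P* = $54 and Q* = 44.
With the tax collected from producers, supply shifts: Qs = 5(P − 21) − 226.
Solving gives Q = 14 with consumers paying $69 and producers receiving $48 (the $21 wedge).
Burden on consumers: $15; on producers: $6. (They sum to $21.)

Consumers bear $15 per tank; producers bear $6 per tank.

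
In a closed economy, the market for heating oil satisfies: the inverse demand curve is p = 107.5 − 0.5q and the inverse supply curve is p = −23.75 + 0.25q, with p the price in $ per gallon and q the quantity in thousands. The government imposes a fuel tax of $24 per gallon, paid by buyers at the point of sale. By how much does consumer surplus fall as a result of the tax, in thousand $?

Consumer surplus falls by $2544 thousand.

Inverting to q(p) form: qd = 215 − 2p; qs = 4p + 95.
Without the tax, 215 − 2p = 4p + 95 gives 6p = 120, so p* = $20 and q* = 175.
With the tax collected from buyers, demand (in seller-price terms) shifts: qd = 215 − 2(p + 24).
Solving gives q = 143 with buyers paying $36 and sellers receiving $12 (the $24 wedge).
ΔCS is the trapezoid between Q = 143 and Q = 175 of height $16: ½ · (175 + 143) · 16 = $2544.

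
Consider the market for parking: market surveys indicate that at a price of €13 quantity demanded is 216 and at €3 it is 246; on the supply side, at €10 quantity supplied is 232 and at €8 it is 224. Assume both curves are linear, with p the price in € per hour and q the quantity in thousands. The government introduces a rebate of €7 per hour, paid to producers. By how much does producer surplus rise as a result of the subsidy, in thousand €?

Demand slope: (246 − 216)/(3 − 13) = -3, so qd = 255 − 3p.
Supply slope: (224 − 232)/(8 − 10) = 4, so qs = 4p + 192.
Without the subsidy, 255 − 3p = 4p + 192 gives 7p = 63, so p* = €9 and q* = 228.
With a per-unit subsidy paid to producers, each receives p + 7 per unit sold, so supply becomes qs = 4(p + 7) + 192.
Solving gives q = 240 with consumers paying €5 and producers receiving €12 (the €7 wedge).
ΔPS is the trapezoid between Q = 240 and Q = 228 of height €3: ½ · (228 + 240) · 3 = €702.

Producer surplus rises by €702 thousand.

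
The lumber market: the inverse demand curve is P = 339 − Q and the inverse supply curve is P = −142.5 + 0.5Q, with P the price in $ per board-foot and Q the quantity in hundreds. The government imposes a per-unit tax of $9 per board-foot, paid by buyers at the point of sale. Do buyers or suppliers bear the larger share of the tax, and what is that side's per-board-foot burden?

Buyers bear the larger share: $6 per board-foot.

Inverting to Q(P) form: Qd = 339 − P; Qs = 2P + 285.
Before the tax: set 339 − P = 2P + 285 → P* = $18, Q* = 321.
With the tax collected from buyers, demand (in seller-price terms) shifts: Qd = 339 − (P + 9).
New equilibrium: buyers pay $24, suppliers receive $15, Q = 315. (Wedge: Pb − Ps = 9.)
Per-board-foot burden: buyers $6, suppliers $3.
Buyers take the larger share because demand is less price-elastic here (demand slope 1 vs supply slope 2).
The less price-elastic side of the market bears the larger share of a per-unit tax.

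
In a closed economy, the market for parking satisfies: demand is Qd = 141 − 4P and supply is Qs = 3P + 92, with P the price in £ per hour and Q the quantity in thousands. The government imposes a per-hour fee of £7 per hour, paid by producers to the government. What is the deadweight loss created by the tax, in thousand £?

Deadweight loss = £42 thousand.

Before the tax: set 141 − 4P = 3P + 92 → P* = £7, Q* = 113.
With the tax collected from producers, supply shifts: Qs = 3(P − 7) + 92.
Solving gives Q = 101 with buyers paying £10 and producers receiving £3 (the £7 wedge).
Quantity falls by |ΔQ| = |113 − 101| = 12.
DWL = ½ · t · |ΔQ| = ½ · 7 · 12 = £42.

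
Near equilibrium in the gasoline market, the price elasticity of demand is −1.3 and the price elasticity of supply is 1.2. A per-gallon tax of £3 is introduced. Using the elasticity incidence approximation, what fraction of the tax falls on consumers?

Incidence ratio: consumers' share ≈ εs / (εs + |εd|) = 1.2 / (1.2 + 1.3) = 0.48.
Supply is the less elastic side, so consumers bear the smaller share.

Consumers' share ≈ 0.48.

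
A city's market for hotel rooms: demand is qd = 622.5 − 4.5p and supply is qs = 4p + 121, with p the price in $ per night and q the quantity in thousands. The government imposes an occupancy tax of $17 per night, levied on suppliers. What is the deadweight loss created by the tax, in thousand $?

Deadweight loss = $306 thousand.

Before the tax: set 622.5 − 4.5p = 4p + 121 → p* = $59, q* = 357.
With the tax collected from suppliers, supply shifts: qs = 4(p − 17) + 121.
Solving gives q = 321 with consumers paying $67 and suppliers receiving $50 (the $17 wedge).
Quantity falls by |ΔQ| = |357 − 321| = 36.
DWL = ½ · t · |ΔQ| = ½ · 17 · 36 = $306.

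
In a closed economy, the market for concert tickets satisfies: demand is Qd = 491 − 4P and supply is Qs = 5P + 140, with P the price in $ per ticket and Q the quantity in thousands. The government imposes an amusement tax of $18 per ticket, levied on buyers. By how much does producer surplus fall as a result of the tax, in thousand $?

Producer surplus falls by $2520 thousand.

Without the tax, 491 − 4P = 5P + 140 gives 9P = 351, so P* = $39 and Q* = 335.
With the tax collected from buyers, demand (in seller-price terms) shifts: Qd = 491 − 4(P + 18).
New equilibrium: buyers pay $49, suppliers receive $31, Q = 295. (Wedge: Pb − Ps = 18.)
ΔPS is the trapezoid between Q = 295 and Q = 335 of height $8: ½ · (335 + 295) · 8 = $2520.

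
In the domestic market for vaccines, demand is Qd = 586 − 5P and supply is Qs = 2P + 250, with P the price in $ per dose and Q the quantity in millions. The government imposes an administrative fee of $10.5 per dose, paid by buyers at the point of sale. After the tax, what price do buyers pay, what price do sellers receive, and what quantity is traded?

Buyers pay $51; sellers receive $40.5; quantity = 331.

Without the tax, 586 − 5P = 2P + 250 gives 7P = 336, so P* = $48 and Q* = 346.
With the tax collected from buyers, demand (in seller-price terms) shifts: Qd = 586 − 5(P + 10.5).
New equilibrium: buyers pay $51, sellers receive $40.5, Q = 331. (Wedge: Pb − Ps = 10.5.)
The less price-elastic side of the market bears the larger share of a per-unit tax.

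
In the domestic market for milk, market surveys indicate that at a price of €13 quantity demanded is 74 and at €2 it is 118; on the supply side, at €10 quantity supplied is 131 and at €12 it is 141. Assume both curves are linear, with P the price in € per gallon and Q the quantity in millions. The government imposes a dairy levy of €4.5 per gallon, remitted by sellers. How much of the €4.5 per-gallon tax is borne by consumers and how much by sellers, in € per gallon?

Consumers bear €2.5 per gallon; sellers bear €2 per gallon.

Demand slope: (118 − 74)/(2 − 13) = -4, so Qd = 126 − 4P.
Supply slope: (141 − 131)/(12 − 10) = 5, so Qs = 5P + 81.
Without the tax, 126 − 4P = 5P + 81 gives 9P = 45, so P* = €5 and Q* = 106.
With the tax collected from sellers, supply shifts: Qs = 5(P − 4.5) + 81.
Solving gives Q = 96 with consumers paying €7.5 and sellers receiving €3 (the €4.5 wedge).
Burden on consumers: €2.5; on sellers: €2. (They sum to €4.5.)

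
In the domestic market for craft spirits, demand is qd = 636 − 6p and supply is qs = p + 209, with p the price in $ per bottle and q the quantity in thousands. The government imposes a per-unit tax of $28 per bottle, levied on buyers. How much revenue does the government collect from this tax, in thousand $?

Tax revenue = $6888 thousand.

Without the tax, 636 − 6p = p + 209 gives 7p = 427, so p* = $61 and q* = 270.
With the tax collected from buyers, demand (in seller-price terms) shifts: qd = 636 − 6(p + 28).
Solving gives q = 246 with buyers paying $65 and producers receiving $37 (the $28 wedge).
Revenue = t · Q = 28 · 246 = $6888.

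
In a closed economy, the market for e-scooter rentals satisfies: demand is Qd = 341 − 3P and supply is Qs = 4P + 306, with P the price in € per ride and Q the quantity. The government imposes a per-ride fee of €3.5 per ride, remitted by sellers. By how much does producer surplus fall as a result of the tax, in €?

Without the tax, 341 − 3P = 4P + 306 gives 7P = 35, so P* = €5 and Q* = 326.
With the tax collected from sellers, supply shifts: Qs = 4(P − 3.5) + 306.
Solving gives Q = 320 with buyers paying €7 and sellers receiving €3.5 (the €3.5 wedge).
ΔPS is the trapezoid between Q = 320 and Q = 326 of height €1.5: ½ · (326 + 320) · 1.5 = €484.5.

Producer surplus falls by €484.5.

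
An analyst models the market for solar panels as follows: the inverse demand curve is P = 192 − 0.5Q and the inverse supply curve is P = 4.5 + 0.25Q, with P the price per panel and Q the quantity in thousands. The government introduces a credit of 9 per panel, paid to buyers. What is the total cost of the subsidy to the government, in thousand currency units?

Rewrite in direct form: Qd = 384 − 2P and Qs = 4P − 18.
Without the subsidy, 384 − 2P = 4P − 18 gives 6P = 402, so P* = 67 and Q* = 250.
With a per-unit subsidy paid to buyers, each effectively pays P − 9, so demand becomes Qd = 384 − 2(P − 9).
Solving gives Q = 262 with buyers paying 61 and sellers receiving 70 (the 9 wedge).
Outlay = t · Q = 9 · 262 = 2358.

Government outlay = 2358 thousand.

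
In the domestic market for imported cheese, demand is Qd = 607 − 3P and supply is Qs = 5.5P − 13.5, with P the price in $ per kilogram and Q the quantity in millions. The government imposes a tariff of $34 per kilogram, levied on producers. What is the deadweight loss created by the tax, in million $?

Before the tax: set 607 − 3P = 5.5P − 13.5 → P* = $73, Q* = 388.
With the tax collected from producers, supply shifts: Qs = 5.5(P − 34) − 13.5.
New equilibrium: consumers pay $95, producers receive $61, Q = 322. (Wedge: Pb − Ps = 34.)
Quantity falls by |ΔQ| = |388 − 322| = 66.
DWL = ½ · t · |ΔQ| = ½ · 34 · 66 = $1122.

Deadweight loss = $1122 million.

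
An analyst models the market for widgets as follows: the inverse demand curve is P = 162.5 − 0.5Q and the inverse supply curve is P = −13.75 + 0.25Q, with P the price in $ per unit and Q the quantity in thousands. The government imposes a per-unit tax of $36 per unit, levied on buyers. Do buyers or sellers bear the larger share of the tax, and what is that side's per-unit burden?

Buyers bear the larger share: $24 per unit.

Rewrite in direct form: Qd = 325 − 2P and Qs = 4P + 55.
Before the tax: set 325 − 2P = 4P + 55 → P* = $45, Q* = 235.
With the tax collected from buyers, demand (in seller-price terms) shifts: Qd = 325 − 2(P + 36).
Solving gives Q = 187 with buyers paying $69 and sellers receiving $33 (the $36 wedge).
Per-unit burden: buyers $24, sellers $12.
Buyers take the larger share because demand is less price-elastic here (demand slope 2 vs supply slope 4).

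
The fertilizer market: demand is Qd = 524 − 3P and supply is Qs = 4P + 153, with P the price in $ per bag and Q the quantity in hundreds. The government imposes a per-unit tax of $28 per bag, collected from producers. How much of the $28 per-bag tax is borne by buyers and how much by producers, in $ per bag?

Without the tax, 524 − 3P = 4P + 153 gives 7P = 371, so P* = $53 and Q* = 365.
With the tax collected from producers, supply shifts: Qs = 4(P − 28) + 153.
New equilibrium: buyers pay $69, producers receive $41, Q = 317. (Wedge: Pb − Ps = 28.)
Burden on buyers: $16; on producers: $12. (They sum to $28.)

Buyers bear $16 per bag; producers bear $12 per bag.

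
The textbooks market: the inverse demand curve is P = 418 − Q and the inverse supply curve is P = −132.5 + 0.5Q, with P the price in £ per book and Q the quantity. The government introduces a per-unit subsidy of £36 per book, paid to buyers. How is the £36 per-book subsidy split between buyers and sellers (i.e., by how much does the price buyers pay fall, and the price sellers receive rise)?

Buyers gain £24 per book; sellers gain £12 per book.

Rewrite in direct form: Qd = 418 − P and Qs = 2P + 265.
Before the subsidy: set 418 − P = 2P + 265 → P* = £51, Q* = 367.
With a per-unit subsidy paid to buyers, each effectively pays P − 36, so demand becomes Qd = 418 − (P − 36).
Solving gives Q = 391 with buyers paying £27 and sellers receiving £63 (the £36 wedge).
Gain to buyers: £24; to sellers: £12. (They sum to £36.)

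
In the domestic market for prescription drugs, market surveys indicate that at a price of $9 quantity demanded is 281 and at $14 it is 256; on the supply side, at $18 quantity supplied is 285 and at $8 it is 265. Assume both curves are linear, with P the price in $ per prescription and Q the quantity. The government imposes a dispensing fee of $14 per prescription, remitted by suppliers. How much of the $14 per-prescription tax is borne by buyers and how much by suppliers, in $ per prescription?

Buyers bear $4 per prescription; suppliers bear $10 per prescription.

Demand slope: (256 − 281)/(14 − 9) = -5, so Qd = 326 − 5P.
Supply slope: (265 − 285)/(8 − 18) = 2, so Qs = 2P + 249.
Without the tax, 326 − 5P = 2P + 249 gives 7P = 77, so P* = $11 and Q* = 271.
With the tax collected from suppliers, supply shifts: Qs = 2(P − 14) + 249.
New equilibrium: buyers pay $15, suppliers receive $1, Q = 251. (Wedge: Pb − Ps = 14.)
Burden on buyers: $4; on suppliers: $10. (They sum to $14.)
The less price-elastic side of the market bears the larger share of a per-unit tax.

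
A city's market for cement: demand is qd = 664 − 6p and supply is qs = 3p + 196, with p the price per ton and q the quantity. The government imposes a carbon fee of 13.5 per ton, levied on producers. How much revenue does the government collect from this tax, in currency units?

Before the tax: set 664 − 6p = 3p + 196 → p* = 52, q* = 352.
With the tax collected from producers, supply shifts: qs = 3(p − 13.5) + 196.
Solving gives q = 325 with buyers paying 56.5 and producers receiving 43 (the 13.5 wedge).
Revenue = t · Q = 13.5 · 325 = 4387.5.

Tax revenue = 4387.5.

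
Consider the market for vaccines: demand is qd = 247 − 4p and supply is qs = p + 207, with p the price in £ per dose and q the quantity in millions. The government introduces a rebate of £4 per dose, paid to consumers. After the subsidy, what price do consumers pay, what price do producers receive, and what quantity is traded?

Before the subsidy: set 247 − 4p = p + 207 → p* = £8, q* = 215.
With a per-unit subsidy paid to consumers, each effectively pays p − 4, so demand becomes qd = 247 − 4(p − 4).
New equilibrium: consumers pay £7.2, producers receive £11.2, q = 218.2. (Wedge: pb − ps = −4.)

Consumers pay £7.2; producers receive £11.2; quantity = 218.2.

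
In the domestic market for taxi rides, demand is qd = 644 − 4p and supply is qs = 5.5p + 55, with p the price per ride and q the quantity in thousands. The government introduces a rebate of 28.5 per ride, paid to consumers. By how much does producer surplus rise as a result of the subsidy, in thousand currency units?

Producer surplus rises by 5148 thousand.

Before the subsidy: set 644 − 4p = 5.5p + 55 → p* = 62, q* = 396.
With a per-unit subsidy paid to consumers, each effectively pays p − 28.5, so demand becomes qd = 644 − 4(p − 28.5).
New equilibrium: consumers pay 45.5, producers receive 74, q = 462. (Wedge: pb − ps = −28.5.)
ΔPS is the trapezoid between Q = 462 and Q = 396 of height 12: ½ · (396 + 462) · 12 = 5148.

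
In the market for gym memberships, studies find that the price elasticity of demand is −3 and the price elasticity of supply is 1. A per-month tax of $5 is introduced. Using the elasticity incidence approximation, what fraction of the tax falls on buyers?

Buyers' share ≈ 0.25.

Incidence ratio: buyers' share ≈ εs / (εs + |εd|) = 1 / (1 + 3) = 0.25.
Supply is the less elastic side, so buyers bear the smaller share.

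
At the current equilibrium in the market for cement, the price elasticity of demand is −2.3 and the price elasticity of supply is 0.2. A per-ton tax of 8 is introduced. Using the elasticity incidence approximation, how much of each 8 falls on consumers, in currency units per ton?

Incidence ratio: consumers' share ≈ εs / (εs + |εd|) = 0.2 / (0.2 + 2.3) = 0.08.
So consumers bear ≈ 0.08 × 8 = 0.64; producers bear 7.36.

Consumers bear ≈ 0.64 per ton.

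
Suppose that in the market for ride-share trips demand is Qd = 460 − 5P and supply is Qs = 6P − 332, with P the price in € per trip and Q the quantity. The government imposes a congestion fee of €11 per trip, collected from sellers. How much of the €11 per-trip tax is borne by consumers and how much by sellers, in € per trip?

Consumers bear €6 per trip; sellers bear €5 per trip.

Before the tax: set 460 − 5P = 6P − 332 → P* = €72, Q* = 100.
With the tax collected from sellers, supply shifts: Qs = 6(P − 11) − 332.
New equilibrium: consumers pay €78, sellers receive €67, Q = 70. (Wedge: Pb − Ps = 11.)
Burden on consumers: €6; on sellers: €5. (They sum to €11.)
The less price-elastic side of the market bears the larger share of a per-unit tax.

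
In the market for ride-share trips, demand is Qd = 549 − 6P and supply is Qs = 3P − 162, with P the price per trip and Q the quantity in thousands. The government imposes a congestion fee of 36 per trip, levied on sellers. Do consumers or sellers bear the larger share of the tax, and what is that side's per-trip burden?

Without the tax, 549 − 6P = 3P − 162 gives 9P = 711, so P* = 79 and Q* = 75.
With the tax collected from sellers, supply shifts: Qs = 3(P − 36) − 162.
Solving gives Q = 3 with consumers paying 91 and sellers receiving 55 (the 36 wedge).
Per-trip burden: consumers 12, sellers 24.
Sellers take the larger share because supply is less price-elastic here (demand slope 6 vs supply slope 3).
The less price-elastic side of the market bears the larger share of a per-unit tax.

Sellers bear the larger share: 24 per trip.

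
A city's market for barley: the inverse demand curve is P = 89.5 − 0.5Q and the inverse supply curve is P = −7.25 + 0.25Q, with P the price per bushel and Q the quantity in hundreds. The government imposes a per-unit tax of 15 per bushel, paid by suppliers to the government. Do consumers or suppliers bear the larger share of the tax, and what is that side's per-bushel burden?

Inverting to Q(P) form: Qd = 179 − 2P; Qs = 4P + 29.
Before the tax: set 179 − 2P = 4P + 29 → P* = 25, Q* = 129.
With the tax collected from suppliers, supply shifts: Qs = 4(P − 15) + 29.
Solving gives Q = 109 with consumers paying 35 and suppliers receiving 20 (the 15 wedge).
Per-bushel burden: consumers 10, suppliers 5.
Consumers take the larger share because demand is less price-elastic here (demand slope 2 vs supply slope 4).
The less price-elastic side of the market bears the larger share of a per-unit tax.

Consumers bear the larger share: 10 per bushel.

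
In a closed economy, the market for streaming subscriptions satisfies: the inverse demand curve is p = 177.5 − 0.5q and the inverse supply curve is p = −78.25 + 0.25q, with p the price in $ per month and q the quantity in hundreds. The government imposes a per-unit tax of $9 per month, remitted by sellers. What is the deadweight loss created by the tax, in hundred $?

Deadweight loss = $54 hundred.

Rewrite in direct form: qd = 355 − 2p and qs = 4p + 313.
Before the tax: set 355 − 2p = 4p + 313 → p* = $7, q* = 341.
With the tax collected from sellers, supply shifts: qs = 4(p − 9) + 313.
New equilibrium: buyers pay $13, sellers receive $4, q = 329. (Wedge: pb − ps = 9.)
Quantity falls by |ΔQ| = |341 − 329| = 12.
DWL = ½ · t · |ΔQ| = ½ · 9 · 12 = $54.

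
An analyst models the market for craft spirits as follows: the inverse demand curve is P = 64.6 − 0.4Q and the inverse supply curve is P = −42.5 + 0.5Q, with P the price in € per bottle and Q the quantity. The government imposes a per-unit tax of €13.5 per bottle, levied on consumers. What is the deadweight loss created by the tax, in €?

Deadweight loss = €101.25.

Rewrite in direct form: Qd = 161.5 − 2.5P and Qs = 2P + 85.
Before the tax: set 161.5 − 2.5P = 2P + 85 → P* = €17, Q* = 119.
With the tax collected from consumers, demand (in seller-price terms) shifts: Qd = 161.5 − 2.5(P + 13.5).
Solving gives Q = 104 with consumers paying €23 and sellers receiving €9.5 (the €13.5 wedge).
Quantity falls by |ΔQ| = |119 − 104| = 15.
DWL = ½ · t · |ΔQ| = ½ · 13.5 · 15 = €101.25.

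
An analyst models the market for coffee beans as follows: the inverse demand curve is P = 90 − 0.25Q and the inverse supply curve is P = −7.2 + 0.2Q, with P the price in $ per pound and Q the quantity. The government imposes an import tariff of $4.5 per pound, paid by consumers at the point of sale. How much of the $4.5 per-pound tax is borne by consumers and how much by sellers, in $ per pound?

Rewrite in direct form: Qd = 360 − 4P and Qs = 5P + 36.
Without the tax, 360 − 4P = 5P + 36 gives 9P = 324, so P* = $36 and Q* = 216.
With the tax collected from consumers, demand (in seller-price terms) shifts: Qd = 360 − 4(P + 4.5).
Solving gives Q = 206 with consumers paying $38.5 and sellers receiving $34 (the $4.5 wedge).
Burden on consumers: $2.5; on sellers: $2. (They sum to $4.5.)
The less price-elastic side of the market bears the larger share of a per-unit tax.

Consumers bear $2.5 per pound; sellers bear $2 per pound.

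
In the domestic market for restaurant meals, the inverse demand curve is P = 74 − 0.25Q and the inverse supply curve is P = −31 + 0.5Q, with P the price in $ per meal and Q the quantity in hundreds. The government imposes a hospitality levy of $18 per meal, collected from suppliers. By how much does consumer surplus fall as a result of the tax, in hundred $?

Inverting to Q(P) form: Qd = 296 − 4P; Qs = 2P + 62.
Before the tax: set 296 − 4P = 2P + 62 → P* = $39, Q* = 140.
With the tax collected from suppliers, supply shifts: Qs = 2(P − 18) + 62.
New equilibrium: buyers pay $45, suppliers receive $27, Q = 116. (Wedge: Pb − Ps = 18.)
ΔCS is the trapezoid between Q = 116 and Q = 140 of height $6: ½ · (140 + 116) · 6 = $768.

Consumer surplus falls by $768 hundred.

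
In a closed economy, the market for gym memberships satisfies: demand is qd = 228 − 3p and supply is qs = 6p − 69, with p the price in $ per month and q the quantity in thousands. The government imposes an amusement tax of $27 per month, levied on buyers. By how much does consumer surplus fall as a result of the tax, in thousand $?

Without the tax, 228 − 3p = 6p − 69 gives 9p = 297, so p* = $33 and q* = 129.
With the tax collected from buyers, demand (in seller-price terms) shifts: qd = 228 − 3(p + 27).
Solving gives q = 75 with buyers paying $51 and suppliers receiving $24 (the $27 wedge).
ΔCS is the trapezoid between Q = 75 and Q = 129 of height $18: ½ · (129 + 75) · 18 = $1836.

Consumer surplus falls by $1836 thousand.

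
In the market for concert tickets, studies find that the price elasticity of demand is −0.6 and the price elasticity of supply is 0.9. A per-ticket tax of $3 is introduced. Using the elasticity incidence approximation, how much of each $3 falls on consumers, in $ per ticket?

Incidence ratio: consumers' share ≈ εs / (εs + |εd|) = 0.9 / (0.9 + 0.6) = 0.6.
So consumers bear ≈ 0.6 × $3 = $1.8; sellers bear $1.2.

Consumers bear ≈ $1.8 per ticket.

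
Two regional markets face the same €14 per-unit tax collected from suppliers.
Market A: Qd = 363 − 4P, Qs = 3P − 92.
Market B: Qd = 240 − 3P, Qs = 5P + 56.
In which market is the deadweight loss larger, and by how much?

Market B, by €15.75.

Market A: pre-tax P* = €65, Q* = 103; post-tax Q = 79; deadweight loss = €168.
Market B: pre-tax P* = €23, Q* = 171; post-tax Q = 144.75; deadweight loss = €183.75.
Difference: €168 vs €183.75 → market B is larger by €15.75.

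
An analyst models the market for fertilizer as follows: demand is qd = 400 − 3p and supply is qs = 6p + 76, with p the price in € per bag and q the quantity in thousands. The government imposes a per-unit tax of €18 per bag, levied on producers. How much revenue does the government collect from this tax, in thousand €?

Tax revenue = €4608 thousand.

Without the tax, 400 − 3p = 6p + 76 gives 9p = 324, so p* = €36 and q* = 292.
With the tax collected from producers, supply shifts: qs = 6(p − 18) + 76.
New equilibrium: consumers pay €48, producers receive €30, q = 256. (Wedge: pb − ps = 18.)
Revenue = t · Q = 18 · 256 = €4608.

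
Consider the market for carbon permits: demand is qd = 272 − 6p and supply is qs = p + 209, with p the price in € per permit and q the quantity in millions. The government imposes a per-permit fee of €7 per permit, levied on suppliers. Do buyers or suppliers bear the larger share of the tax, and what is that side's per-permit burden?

Before the tax: set 272 − 6p = p + 209 → p* = €9, q* = 218.
With the tax collected from suppliers, supply shifts: qs = (p − 7) + 209.
New equilibrium: buyers pay €10, suppliers receive €3, q = 212. (Wedge: pb − ps = 7.)
Per-permit burden: buyers €1, suppliers €6.
Suppliers take the larger share because supply is less price-elastic here (demand slope 6 vs supply slope 1).
The less price-elastic side of the market bears the larger share of a per-unit tax.

Suppliers bear the larger share: €6 per permit.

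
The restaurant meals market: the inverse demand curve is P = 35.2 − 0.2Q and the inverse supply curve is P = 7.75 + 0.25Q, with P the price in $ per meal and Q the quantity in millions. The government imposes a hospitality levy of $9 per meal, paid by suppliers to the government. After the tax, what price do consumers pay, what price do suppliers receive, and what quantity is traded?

Inverting to Q(P) form: Qd = 176 − 5P; Qs = 4P − 31.
Without the tax, 176 − 5P = 4P − 31 gives 9P = 207, so P* = $23 and Q* = 61.
With the tax collected from suppliers, supply shifts: Qs = 4(P − 9) − 31.
Solving gives Q = 41 with consumers paying $27 and suppliers receiving $18 (the $9 wedge).

Consumers pay $27; suppliers receive $18; quantity = 41.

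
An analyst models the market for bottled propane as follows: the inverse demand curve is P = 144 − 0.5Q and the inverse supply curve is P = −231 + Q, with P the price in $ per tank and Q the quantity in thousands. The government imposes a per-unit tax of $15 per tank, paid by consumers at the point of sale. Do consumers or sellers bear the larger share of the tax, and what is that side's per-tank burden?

Inverting to Q(P) form: Qd = 288 − 2P; Qs = P + 231.
Before the tax: set 288 − 2P = P + 231 → P* = $19, Q* = 250.
With the tax collected from consumers, demand (in seller-price terms) shifts: Qd = 288 − 2(P + 15).
New equilibrium: consumers pay $24, sellers receive $9, Q = 240. (Wedge: Pb − Ps = 15.)
Per-tank burden: consumers $5, sellers $10.
Sellers take the larger share because supply is less price-elastic here (demand slope 2 vs supply slope 1).

Sellers bear the larger share: $10 per tank.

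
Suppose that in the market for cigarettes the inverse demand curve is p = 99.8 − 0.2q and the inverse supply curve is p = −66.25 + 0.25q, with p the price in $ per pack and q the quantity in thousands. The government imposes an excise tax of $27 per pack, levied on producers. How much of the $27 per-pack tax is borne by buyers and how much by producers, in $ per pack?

Buyers bear $12 per pack; producers bear $15 per pack.

Inverting to q(p) form: qd = 499 − 5p; qs = 4p + 265.
Before the tax: set 499 − 5p = 4p + 265 → p* = $26, q* = 369.
With the tax collected from producers, supply shifts: qs = 4(p − 27) + 265.
Solving gives q = 309 with buyers paying $38 and producers receiving $11 (the $27 wedge).
Burden on buyers: $12; on producers: $15. (They sum to $27.)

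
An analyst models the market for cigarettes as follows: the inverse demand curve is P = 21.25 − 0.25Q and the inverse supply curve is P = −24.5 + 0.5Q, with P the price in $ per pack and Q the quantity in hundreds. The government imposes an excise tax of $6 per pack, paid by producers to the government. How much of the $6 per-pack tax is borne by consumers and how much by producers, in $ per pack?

Rewrite in direct form: Qd = 85 − 4P and Qs = 2P + 49.
Without the tax, 85 − 4P = 2P + 49 gives 6P = 36, so P* = $6 and Q* = 61.
With the tax collected from producers, supply shifts: Qs = 2(P − 6) + 49.
Solving gives Q = 53 with consumers paying $8 and producers receiving $2 (the $6 wedge).
Burden on consumers: $2; on producers: $4. (They sum to $6.)

Consumers bear $2 per pack; producers bear $4 per pack.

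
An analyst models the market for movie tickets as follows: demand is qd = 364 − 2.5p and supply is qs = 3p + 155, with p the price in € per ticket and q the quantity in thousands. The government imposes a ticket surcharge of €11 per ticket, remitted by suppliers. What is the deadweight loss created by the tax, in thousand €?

Deadweight loss = €82.5 thousand.

Before the tax: set 364 − 2.5p = 3p + 155 → p* = €38, q* = 269.
With the tax collected from suppliers, supply shifts: qs = 3(p − 11) + 155.
New equilibrium: buyers pay €44, suppliers receive €33, q = 254. (Wedge: pb − ps = 11.)
Quantity falls by |ΔQ| = |269 − 254| = 15.
DWL = ½ · t · |ΔQ| = ½ · 11 · 15 = €82.5.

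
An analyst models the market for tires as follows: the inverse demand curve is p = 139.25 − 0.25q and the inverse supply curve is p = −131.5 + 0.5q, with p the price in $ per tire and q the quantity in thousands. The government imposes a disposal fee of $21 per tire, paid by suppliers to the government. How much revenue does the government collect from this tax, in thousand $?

Tax revenue = $6993 thousand.

Rewrite in direct form: qd = 557 − 4p and qs = 2p + 263.
Without the tax, 557 − 4p = 2p + 263 gives 6p = 294, so p* = $49 and q* = 361.
With the tax collected from suppliers, supply shifts: qs = 2(p − 21) + 263.
Solving gives q = 333 with buyers paying $56 and suppliers receiving $35 (the $21 wedge).
Revenue = t · Q = 21 · 333 = $6993.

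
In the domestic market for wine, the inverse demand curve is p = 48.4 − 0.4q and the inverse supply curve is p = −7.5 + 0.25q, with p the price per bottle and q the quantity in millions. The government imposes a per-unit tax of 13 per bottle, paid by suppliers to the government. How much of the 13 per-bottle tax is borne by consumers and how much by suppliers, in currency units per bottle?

Consumers bear 8 per bottle; suppliers bear 5 per bottle.

Rewrite in direct form: qd = 121 − 2.5p and qs = 4p + 30.
Without the tax, 121 − 2.5p = 4p + 30 gives 6.5p = 91, so p* = 14 and q* = 86.
With the tax collected from suppliers, supply shifts: qs = 4(p − 13) + 30.
New equilibrium: consumers pay 22, suppliers receive 9, q = 66. (Wedge: pb − ps = 13.)
Burden on consumers: 8; on suppliers: 5. (They sum to 13.)
The less price-elastic side of the market bears the larger share of a per-unit tax.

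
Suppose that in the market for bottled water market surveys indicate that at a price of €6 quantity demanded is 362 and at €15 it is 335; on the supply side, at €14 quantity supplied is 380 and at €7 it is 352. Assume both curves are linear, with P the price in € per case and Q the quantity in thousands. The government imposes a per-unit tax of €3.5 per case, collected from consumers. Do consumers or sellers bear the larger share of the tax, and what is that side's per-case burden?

Consumers bear the larger share: €2 per case.

Demand slope: (335 − 362)/(15 − 6) = -3, so Qd = 380 − 3P.
Supply slope: (352 − 380)/(7 − 14) = 4, so Qs = 4P + 324.
Before the tax: set 380 − 3P = 4P + 324 → P* = €8, Q* = 356.
With the tax collected from consumers, demand (in seller-price terms) shifts: Qd = 380 − 3(P + 3.5).
New equilibrium: consumers pay €10, sellers receive €6.5, Q = 350. (Wedge: Pb − Ps = 3.5.)
Per-case burden: consumers €2, sellers €1.5.
Consumers take the larger share because demand is less price-elastic here (demand slope 3 vs supply slope 4).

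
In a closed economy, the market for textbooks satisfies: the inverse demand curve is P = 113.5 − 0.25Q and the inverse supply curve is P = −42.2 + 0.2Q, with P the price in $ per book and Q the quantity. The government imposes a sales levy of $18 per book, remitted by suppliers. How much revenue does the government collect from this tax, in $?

Tax revenue = $5508.

Rewrite in direct form: Qd = 454 − 4P and Qs = 5P + 211.
Without the tax, 454 − 4P = 5P + 211 gives 9P = 243, so P* = $27 and Q* = 346.
With the tax collected from suppliers, supply shifts: Qs = 5(P − 18) + 211.
New equilibrium: buyers pay $37, suppliers receive $19, Q = 306. (Wedge: Pb − Ps = 18.)
Revenue = t · Q = 18 · 306 = $5508.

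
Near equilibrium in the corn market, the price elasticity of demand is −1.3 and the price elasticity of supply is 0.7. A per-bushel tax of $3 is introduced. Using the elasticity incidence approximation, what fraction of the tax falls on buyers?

Incidence ratio: buyers' share ≈ εs / (εs + |εd|) = 0.7 / (0.7 + 1.3) = 0.35.
Supply is the less elastic side, so buyers bear the smaller share.

Buyers' share ≈ 0.35.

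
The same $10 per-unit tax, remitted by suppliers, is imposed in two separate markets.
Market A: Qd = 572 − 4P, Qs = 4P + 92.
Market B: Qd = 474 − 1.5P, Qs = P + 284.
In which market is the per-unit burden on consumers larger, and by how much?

Market A, by $1.

Market A: pre-tax P* = $60, Q* = 332; post-tax Q = 312; per-unit burden on consumers = $5.
Market B: pre-tax P* = $76, Q* = 360; post-tax Q = 354; per-unit burden on consumers = $4.
Difference: $5 vs $4 → market A is larger by $1.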